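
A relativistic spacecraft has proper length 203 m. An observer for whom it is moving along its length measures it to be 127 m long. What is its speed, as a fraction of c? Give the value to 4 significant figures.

γ = L₀/L = 203/127 = 1.59843
β = √(1 − 1/γ²) = 0.7801

β ≈ 0.7801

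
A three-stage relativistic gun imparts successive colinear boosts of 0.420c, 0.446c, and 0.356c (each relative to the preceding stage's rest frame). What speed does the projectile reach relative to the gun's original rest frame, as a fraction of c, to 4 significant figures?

u ≈ 0.8616c

Compose boost 2: (0.446 + 0.420)/(1 + 0.446×0.420) = 0.8660/1.18732 = 0.729374
Compose boost 3: (0.356 + 0.729374)/(1 + 0.356×0.729374) = 1.08537/1.25966 = 0.8616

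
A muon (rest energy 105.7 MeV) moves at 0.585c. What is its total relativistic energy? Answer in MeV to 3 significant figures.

E ≈ 130 MeV

γ = 1/√(1 − 0.585²) = 1.2330
E = γm₀c² = 1.2330 × 105.7 MeV = 130 MeV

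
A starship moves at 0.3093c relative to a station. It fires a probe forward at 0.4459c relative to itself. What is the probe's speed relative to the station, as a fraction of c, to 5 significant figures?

u ≈ 0.66367c

Relativistic velocity addition: u = (u' + v)/(1 + u'v/c²)
= (0.4459 + 0.3093)/(1 + 0.4459×0.3093) = 0.75520/1.137917 = 0.66367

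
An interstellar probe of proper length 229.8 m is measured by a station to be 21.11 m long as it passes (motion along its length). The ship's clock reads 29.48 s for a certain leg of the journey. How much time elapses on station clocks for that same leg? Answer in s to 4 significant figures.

Δt ≈ 320.9 s

Length contraction ⇒ γ = L₀/L = 229.8/21.11 = 10.8858
Time dilation: Δt = γτ₀ = 10.8858 × 29.48 s = 320.9 s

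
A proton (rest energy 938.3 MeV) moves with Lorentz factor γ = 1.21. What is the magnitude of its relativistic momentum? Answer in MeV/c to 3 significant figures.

p ≈ 639 MeV/c

β = √(1 − 1/γ²) = √(1 − 1/1.21²) = 0.56302
p = γβm₀c = 1.21 × 0.56302 × 938.3 MeV/c = 639 MeV/c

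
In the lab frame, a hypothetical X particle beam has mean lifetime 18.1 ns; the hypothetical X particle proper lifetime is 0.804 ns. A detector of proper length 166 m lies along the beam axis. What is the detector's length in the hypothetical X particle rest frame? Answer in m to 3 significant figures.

Time dilation ⇒ γ = Δt/τ₀ = 18.1/0.804 = 22.512
Length contraction: L = L₀/γ = 166/22.512 = 7.37 m

L ≈ 7.37 m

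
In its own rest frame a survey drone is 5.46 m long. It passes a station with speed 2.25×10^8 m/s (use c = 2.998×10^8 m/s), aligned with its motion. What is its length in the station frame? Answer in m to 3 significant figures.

β = v/c = 2.25×10^8 / 2.998×10^8 = 0.75050
γ = 1/√(1 − 0.75050²) = 1.5132
Length contraction: L = L₀/γ = 5.46/1.5132 = 3.61 m

L ≈ 3.61 m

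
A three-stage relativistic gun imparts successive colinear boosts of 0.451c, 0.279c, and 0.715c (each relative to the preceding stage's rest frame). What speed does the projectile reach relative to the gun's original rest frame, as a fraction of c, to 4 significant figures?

Compose boost 2: (0.279 + 0.451)/(1 + 0.279×0.451) = 0.7300/1.12583 = 0.648411
Compose boost 3: (0.715 + 0.648411)/(1 + 0.715×0.648411) = 1.36341/1.46361 = 0.9315

u ≈ 0.9315c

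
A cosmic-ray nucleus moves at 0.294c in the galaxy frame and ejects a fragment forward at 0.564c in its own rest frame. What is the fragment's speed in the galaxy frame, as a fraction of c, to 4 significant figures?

u ≈ 0.7360c

Compose boost 2: (0.564 + 0.294)/(1 + 0.564×0.294) = 0.8580/1.16582 = 0.7360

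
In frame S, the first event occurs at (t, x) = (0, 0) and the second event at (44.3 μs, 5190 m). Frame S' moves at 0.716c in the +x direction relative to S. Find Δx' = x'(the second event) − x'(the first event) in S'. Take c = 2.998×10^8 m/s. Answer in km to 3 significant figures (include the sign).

Δx' ≈ -6.19 km

γ = 1/√(1 − 0.716²) = 1.4325
Δx' = γ(Δx − vΔt) = 1.4325 × (5190 m − 0.716×(2.998×10^8 m/s)×44.3×10^-6 s)
= 1.4325 × (-4319.3 m) = -6.19 km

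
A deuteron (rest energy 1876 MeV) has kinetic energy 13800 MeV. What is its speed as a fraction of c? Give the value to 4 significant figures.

γ = 1 + K/(m₀c²) = 1 + 13800/1876 = 8.35608
β = √(1 − 1/γ²) = 0.9928

β ≈ 0.9928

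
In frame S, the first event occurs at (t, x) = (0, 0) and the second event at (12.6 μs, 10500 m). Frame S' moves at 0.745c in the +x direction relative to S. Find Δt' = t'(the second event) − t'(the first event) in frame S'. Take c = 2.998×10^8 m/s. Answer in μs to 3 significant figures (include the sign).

γ = 1/√(1 − 0.745²) = 1.4991
Δt' = γ(Δt − vΔx/c²) = 1.4991 × (12.6 μs − 0.745×10500 m / (2.998×10^8 m/s))
= 1.4991 × (-13.492 μs) = -20.2 μs

Δt' ≈ -20.2 μs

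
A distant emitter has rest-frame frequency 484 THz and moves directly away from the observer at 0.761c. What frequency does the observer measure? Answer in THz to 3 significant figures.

f_obs ≈ 178 THz

Relativistic Doppler: f_obs = f_src √((1−β)/(1+β))
= 484 × √(0.23900/1.7610) = 484 × 0.36840 = 178 THz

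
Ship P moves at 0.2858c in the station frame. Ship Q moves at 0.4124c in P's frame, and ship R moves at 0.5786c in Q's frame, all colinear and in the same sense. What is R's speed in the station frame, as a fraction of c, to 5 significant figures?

u ≈ 0.88379c

Compose boost 2: (0.4124 + 0.2858)/(1 + 0.4124×0.2858) = 0.69820/1.117864 = 0.6245841
Compose boost 3: (0.5786 + 0.6245841)/(1 + 0.5786×0.6245841) = 1.203184/1.361384 = 0.88379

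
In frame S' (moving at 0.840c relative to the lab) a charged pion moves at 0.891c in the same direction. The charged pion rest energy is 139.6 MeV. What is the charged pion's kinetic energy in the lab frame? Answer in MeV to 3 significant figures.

u_lab = (0.891 + 0.840)/(1 + 0.891×0.840) = 0.990025
γ = 1/√(1 − 0.990025²) = 7.0978
K = (γ − 1)m₀c² = (7.0978 − 1) × 139.6 = 6.0978 × 139.6 = 851 MeV

K ≈ 851 MeV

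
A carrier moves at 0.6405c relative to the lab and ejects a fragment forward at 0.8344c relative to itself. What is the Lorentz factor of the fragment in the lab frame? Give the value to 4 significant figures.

u_lab = (0.8344 + 0.6405)/(1 + 0.8344×0.6405) = 1.4749/1.534433 = 0.9612018
γ = 1/√(1 − 0.9612018²) = 3.625

γ ≈ 3.625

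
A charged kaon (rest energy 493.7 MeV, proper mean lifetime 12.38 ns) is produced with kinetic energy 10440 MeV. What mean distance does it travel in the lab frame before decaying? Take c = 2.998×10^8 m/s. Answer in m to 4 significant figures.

γ = 1 + K/(m₀c²) = 1 + 10440/493.7 = 22.1464
β = √(1 − 1/γ²) = 0.998980
Dilated lifetime: γτ₀ = 22.1464 × 12.38 ns = 274.173 ns
d = βc·γτ₀ = 0.998980 × (2.998×10^8 m/s) × 2.74173×10^-7 s = 82.11 m

d ≈ 82.11 m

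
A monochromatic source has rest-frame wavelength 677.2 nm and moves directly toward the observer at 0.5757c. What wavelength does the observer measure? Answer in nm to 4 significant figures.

λ_obs ≈ 351.4 nm

Relativistic Doppler: λ_obs = λ_src √((1−β)/(1+β))
= 677.2 × √(0.424300/1.57570) = 677.2 × 0.518919 = 351.4 nm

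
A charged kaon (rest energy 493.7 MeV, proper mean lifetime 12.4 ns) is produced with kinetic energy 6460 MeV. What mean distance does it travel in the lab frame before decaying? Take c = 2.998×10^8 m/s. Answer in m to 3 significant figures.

d ≈ 52.2 m

γ = 1 + K/(m₀c²) = 1 + 6460/493.7 = 14.085
β = √(1 − 1/γ²) = 0.99748
Dilated lifetime: γτ₀ = 14.085 × 12.4 ns = 174.65 ns
d = βc·γτ₀ = 0.99748 × (2.998×10^8 m/s) × 1.7465×10^-7 s = 52.2 m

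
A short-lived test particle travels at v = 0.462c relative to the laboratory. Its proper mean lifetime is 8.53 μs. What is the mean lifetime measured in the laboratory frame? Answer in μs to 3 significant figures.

Δt ≈ 9.62 μs

γ = 1/√(1 − 0.462²) = 1.1275
Time dilation: Δt = γτ₀ = 1.1275 × 8.53 μs = 9.62 μs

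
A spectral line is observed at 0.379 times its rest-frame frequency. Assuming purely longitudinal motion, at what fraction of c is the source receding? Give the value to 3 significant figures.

β ≈ 0.749

f_obs/f_src = √((1−β)/(1+β)) = 0.379  ⇒  (1−β)/(1+β) = 0.14364
β = |1 − D²|/(1 + D²) = |1 − 0.14364|/(1 + 0.14364) = 0.749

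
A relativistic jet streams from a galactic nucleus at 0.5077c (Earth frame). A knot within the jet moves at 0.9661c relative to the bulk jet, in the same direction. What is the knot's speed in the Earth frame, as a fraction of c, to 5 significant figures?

u ≈ 0.98880c

Relativistic velocity addition: u = (u' + v)/(1 + u'v/c²)
= (0.9661 + 0.5077)/(1 + 0.9661×0.5077) = 1.4738/1.490489 = 0.98880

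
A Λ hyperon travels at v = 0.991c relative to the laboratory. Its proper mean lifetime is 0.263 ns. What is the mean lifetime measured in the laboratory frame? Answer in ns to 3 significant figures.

γ = 1/√(1 − 0.991²) = 7.4704
Time dilation: Δt = γτ₀ = 7.4704 × 0.263 ns = 1.96 ns

Δt ≈ 1.96 ns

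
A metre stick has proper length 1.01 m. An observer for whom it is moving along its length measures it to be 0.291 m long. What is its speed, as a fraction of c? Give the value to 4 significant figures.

β ≈ 0.9576

γ = L₀/L = 1.01/0.291 = 3.47079
β = √(1 − 1/γ²) = 0.9576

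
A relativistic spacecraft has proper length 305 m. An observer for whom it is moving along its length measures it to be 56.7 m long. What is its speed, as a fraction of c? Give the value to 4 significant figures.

γ = L₀/L = 305/56.7 = 5.37919
β = √(1 − 1/γ²) = 0.9826

β ≈ 0.9826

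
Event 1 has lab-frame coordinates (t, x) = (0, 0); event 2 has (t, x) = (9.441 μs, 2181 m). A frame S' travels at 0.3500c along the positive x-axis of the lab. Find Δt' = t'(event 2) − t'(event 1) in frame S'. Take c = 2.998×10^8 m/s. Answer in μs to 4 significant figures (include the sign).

γ = 1/√(1 − 0.3500²) = 1.06752
Δt' = γ(Δt − vΔx/c²) = 1.06752 × (9.441 μs − 0.3500×2181 m / (2.998×10^8 m/s))
= 1.06752 × (6.89480 μs) = 7.360 μs

Δt' ≈ 7.360 μs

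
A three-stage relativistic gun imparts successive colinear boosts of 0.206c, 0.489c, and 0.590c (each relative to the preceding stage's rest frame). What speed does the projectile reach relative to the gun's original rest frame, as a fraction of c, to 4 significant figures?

Compose boost 2: (0.489 + 0.206)/(1 + 0.489×0.206) = 0.6950/1.10073 = 0.631397
Compose boost 3: (0.590 + 0.631397)/(1 + 0.590×0.631397) = 1.22140/1.37252 = 0.8899

u ≈ 0.8899c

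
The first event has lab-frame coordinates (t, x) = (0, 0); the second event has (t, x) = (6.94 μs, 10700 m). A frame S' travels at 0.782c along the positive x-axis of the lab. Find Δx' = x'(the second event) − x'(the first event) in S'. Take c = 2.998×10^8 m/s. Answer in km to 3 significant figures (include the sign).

γ = 1/√(1 − 0.782²) = 1.6044
Δx' = γ(Δx − vΔt) = 1.6044 × (10700 m − 0.782×(2.998×10^8 m/s)×6.94×10^-6 s)
= 1.6044 × (9073.0 m) = 14.6 km

Δx' ≈ 14.6 km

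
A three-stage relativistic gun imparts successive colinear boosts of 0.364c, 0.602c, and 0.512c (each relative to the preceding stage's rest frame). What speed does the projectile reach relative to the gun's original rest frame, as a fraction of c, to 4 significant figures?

Compose boost 2: (0.602 + 0.364)/(1 + 0.602×0.364) = 0.9660/1.21913 = 0.792370
Compose boost 3: (0.512 + 0.792370)/(1 + 0.512×0.792370) = 1.30437/1.40569 = 0.9279

u ≈ 0.9279c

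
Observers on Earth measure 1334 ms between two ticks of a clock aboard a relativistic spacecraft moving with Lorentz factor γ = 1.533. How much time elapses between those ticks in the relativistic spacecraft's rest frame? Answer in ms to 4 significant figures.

τ₀ ≈ 870.2 ms

γ = 1.533 (given)
Proper time: τ₀ = Δt/γ = 1334/1.533 = 870.2 ms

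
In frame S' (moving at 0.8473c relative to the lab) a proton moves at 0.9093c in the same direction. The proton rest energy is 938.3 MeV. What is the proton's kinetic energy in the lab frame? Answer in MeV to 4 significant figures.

K ≈ 6578 MeV

u_lab = (0.9093 + 0.8473)/(1 + 0.9093×0.8473) = 0.9921772
γ = 1/√(1 − 0.9921772²) = 8.01041
K = (γ − 1)m₀c² = (8.01041 − 1) × 938.3 = 7.01041 × 938.3 = 6578 MeV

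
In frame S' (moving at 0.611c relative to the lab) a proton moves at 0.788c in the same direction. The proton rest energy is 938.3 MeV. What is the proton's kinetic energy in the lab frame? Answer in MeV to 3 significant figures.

u_lab = (0.788 + 0.611)/(1 + 0.788×0.611) = 0.944334
γ = 1/√(1 − 0.944334²) = 3.0396
K = (γ − 1)m₀c² = (3.0396 − 1) × 938.3 = 2.0396 × 938.3 = 1910 MeV

K ≈ 1910 MeV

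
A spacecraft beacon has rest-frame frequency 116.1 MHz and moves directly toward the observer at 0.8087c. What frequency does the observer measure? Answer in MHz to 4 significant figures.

f_obs ≈ 357.0 MHz

Relativistic Doppler: f_obs = f_src √((1+β)/(1−β))
= 116.1 × √(1.80870/0.191300) = 116.1 × 3.07486 = 357.0 MHz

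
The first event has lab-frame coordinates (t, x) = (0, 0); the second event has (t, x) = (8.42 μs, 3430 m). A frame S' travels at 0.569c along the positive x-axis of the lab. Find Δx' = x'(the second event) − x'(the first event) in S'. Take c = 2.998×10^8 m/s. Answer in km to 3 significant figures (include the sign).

γ = 1/√(1 − 0.569²) = 1.2160
Δx' = γ(Δx − vΔt) = 1.2160 × (3430 m − 0.569×(2.998×10^8 m/s)×8.42×10^-6 s)
= 1.2160 × (1993.7 m) = 2.42 km

Δx' ≈ 2.42 km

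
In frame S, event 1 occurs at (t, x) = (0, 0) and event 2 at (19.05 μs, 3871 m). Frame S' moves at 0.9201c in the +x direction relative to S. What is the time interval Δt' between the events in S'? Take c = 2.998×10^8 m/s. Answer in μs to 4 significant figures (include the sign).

γ = 1/√(1 − 0.9201²) = 2.55308
Δt' = γ(Δt − vΔx/c²) = 2.55308 × (19.05 μs − 0.9201×3871 m / (2.998×10^8 m/s))
= 2.55308 × (7.16972 μs) = 18.30 μs

Δt' ≈ 18.30 μs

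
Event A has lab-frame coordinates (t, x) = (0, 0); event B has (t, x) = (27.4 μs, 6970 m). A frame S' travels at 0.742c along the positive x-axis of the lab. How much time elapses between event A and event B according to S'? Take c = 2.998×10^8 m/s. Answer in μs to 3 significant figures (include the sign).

Δt' ≈ 15.1 μs

γ = 1/√(1 − 0.742²) = 1.4916
Δt' = γ(Δt − vΔx/c²) = 1.4916 × (27.4 μs − 0.742×6970 m / (2.998×10^8 m/s))
= 1.4916 × (10.149 μs) = 15.1 μs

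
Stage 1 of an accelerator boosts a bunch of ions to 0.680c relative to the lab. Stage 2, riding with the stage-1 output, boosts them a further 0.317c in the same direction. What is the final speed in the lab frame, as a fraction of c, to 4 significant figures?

Compose boost 2: (0.317 + 0.680)/(1 + 0.317×0.680) = 0.9970/1.21556 = 0.8202

u ≈ 0.8202c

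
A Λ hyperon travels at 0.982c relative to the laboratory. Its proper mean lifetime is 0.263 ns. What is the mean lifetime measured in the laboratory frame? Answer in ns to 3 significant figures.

γ = 1/√(1 − 0.982²) = 5.2943
Time dilation: Δt = γτ₀ = 5.2943 × 0.263 ns = 1.39 ns

Δt ≈ 1.39 ns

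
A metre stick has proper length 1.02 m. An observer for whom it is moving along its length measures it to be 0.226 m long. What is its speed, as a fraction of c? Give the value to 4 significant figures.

γ = L₀/L = 1.02/0.226 = 4.51327
β = √(1 − 1/γ²) = 0.9751

β ≈ 0.9751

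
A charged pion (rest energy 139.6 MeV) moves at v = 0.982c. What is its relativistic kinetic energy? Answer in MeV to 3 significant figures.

K ≈ 599 MeV

γ = 1/√(1 − 0.982²) = 5.2943
K = (γ − 1)m₀c² = (5.2943 − 1) × 139.6 MeV = 4.2943 × 139.6 MeV = 599 MeV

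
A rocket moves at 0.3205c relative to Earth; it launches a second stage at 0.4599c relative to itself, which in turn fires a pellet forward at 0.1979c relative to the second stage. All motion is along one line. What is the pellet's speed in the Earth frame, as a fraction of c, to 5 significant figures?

Compose boost 2: (0.4599 + 0.3205)/(1 + 0.4599×0.3205) = 0.78040/1.147398 = 0.6801476
Compose boost 3: (0.1979 + 0.6801476)/(1 + 0.1979×0.6801476) = 0.8780476/1.134601 = 0.77388

u ≈ 0.77388c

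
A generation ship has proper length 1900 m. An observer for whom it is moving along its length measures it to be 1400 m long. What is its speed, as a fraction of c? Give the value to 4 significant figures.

γ = L₀/L = 1900/1400 = 1.35714
β = √(1 − 1/γ²) = 0.6761

β ≈ 0.6761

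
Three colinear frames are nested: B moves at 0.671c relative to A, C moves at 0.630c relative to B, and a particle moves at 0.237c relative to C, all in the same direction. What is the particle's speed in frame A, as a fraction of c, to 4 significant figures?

Compose boost 2: (0.630 + 0.671)/(1 + 0.630×0.671) = 1.301/1.42273 = 0.914439
Compose boost 3: (0.237 + 0.914439)/(1 + 0.237×0.914439) = 1.15144/1.21672 = 0.9463

u ≈ 0.9463c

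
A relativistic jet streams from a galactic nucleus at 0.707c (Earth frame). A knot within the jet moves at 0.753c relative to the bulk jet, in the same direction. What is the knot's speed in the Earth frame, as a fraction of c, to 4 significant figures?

Relativistic velocity addition: u = (u' + v)/(1 + u'v/c²)
= (0.753 + 0.707)/(1 + 0.753×0.707) = 1.460/1.53237 = 0.9528

u ≈ 0.9528c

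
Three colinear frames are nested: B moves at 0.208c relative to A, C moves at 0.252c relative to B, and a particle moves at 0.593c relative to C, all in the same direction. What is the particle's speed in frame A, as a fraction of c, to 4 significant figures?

Compose boost 2: (0.252 + 0.208)/(1 + 0.252×0.208) = 0.4600/1.05242 = 0.437090
Compose boost 3: (0.593 + 0.437090)/(1 + 0.593×0.437090) = 1.03009/1.25919 = 0.8181

u ≈ 0.8181c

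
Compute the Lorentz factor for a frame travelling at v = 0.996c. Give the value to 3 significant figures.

γ ≈ 11.2

γ = 1/√(1 − β²) = 1/√(1 − 0.996²) = 1/√(0.0079840) = 11.2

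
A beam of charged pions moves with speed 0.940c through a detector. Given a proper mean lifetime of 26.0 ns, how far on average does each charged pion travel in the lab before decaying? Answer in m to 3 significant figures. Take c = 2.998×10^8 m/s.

d ≈ 21.5 m

γ = 1/√(1 − 0.940²) = 2.9311
Dilated lifetime: Δt = γτ₀ = 2.9311 × 26.0 ns = 76.207 ns
d = vΔt = 0.940c × 76.207 ns = 2.8181×10^8 m/s × 7.6207×10^-8 s = 21.5 m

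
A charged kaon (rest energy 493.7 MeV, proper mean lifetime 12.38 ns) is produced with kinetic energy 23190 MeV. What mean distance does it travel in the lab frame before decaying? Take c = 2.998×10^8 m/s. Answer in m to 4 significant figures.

γ = 1 + K/(m₀c²) = 1 + 23190/493.7 = 47.9718
β = √(1 − 1/γ²) = 0.999783
Dilated lifetime: γτ₀ = 47.9718 × 12.38 ns = 593.891 ns
d = βc·γτ₀ = 0.999783 × (2.998×10^8 m/s) × 5.93891×10^-7 s = 178.0 m

d ≈ 178.0 m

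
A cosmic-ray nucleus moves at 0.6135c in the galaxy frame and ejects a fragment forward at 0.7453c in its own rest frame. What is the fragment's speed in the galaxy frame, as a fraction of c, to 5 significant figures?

Compose boost 2: (0.7453 + 0.6135)/(1 + 0.7453×0.6135) = 1.3588/1.457242 = 0.93245

u ≈ 0.93245c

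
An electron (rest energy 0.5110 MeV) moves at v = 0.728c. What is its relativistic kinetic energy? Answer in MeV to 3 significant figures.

K ≈ 0.234 MeV

γ = 1/√(1 − 0.728²) = 1.4586
K = (γ − 1)m₀c² = (1.4586 − 1) × 0.5110 MeV = 0.45863 × 0.5110 MeV = 0.234 MeV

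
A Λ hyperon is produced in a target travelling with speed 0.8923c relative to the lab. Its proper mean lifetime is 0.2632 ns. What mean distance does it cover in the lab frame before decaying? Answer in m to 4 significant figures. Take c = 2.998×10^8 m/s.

γ = 1/√(1 − 0.8923²) = 2.21512
Dilated lifetime: Δt = γτ₀ = 2.21512 × 0.2632 ns = 0.583019 ns
d = vΔt = 0.8923c × 0.583019 ns = 2.67512×10^8 m/s × 5.83019×10^-10 s = 0.1560 m

d ≈ 0.1560 m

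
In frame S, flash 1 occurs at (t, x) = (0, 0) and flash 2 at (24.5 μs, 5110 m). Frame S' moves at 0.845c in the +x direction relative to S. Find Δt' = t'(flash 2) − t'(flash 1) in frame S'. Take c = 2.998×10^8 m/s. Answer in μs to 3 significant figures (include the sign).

Δt' ≈ 18.9 μs

γ = 1/√(1 − 0.845²) = 1.8700
Δt' = γ(Δt − vΔx/c²) = 1.8700 × (24.5 μs − 0.845×5110 m / (2.998×10^8 m/s))
= 1.8700 × (10.097 μs) = 18.9 μs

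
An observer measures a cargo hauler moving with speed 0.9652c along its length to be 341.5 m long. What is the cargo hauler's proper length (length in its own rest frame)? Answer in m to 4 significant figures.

L₀ ≈ 1306 m

γ = 1/√(1 − 0.9652²) = 3.82390
L₀ = γL = 3.82390 × 341.5 = 1306 m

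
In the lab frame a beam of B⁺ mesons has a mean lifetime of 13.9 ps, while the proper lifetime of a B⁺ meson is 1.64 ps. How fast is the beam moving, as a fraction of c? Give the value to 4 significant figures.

γ = Δt/τ₀ = 13.9/1.64 = 8.47561
β = √(1 − 1/γ²) = √(1 − 1/8.47561²) = 0.9930

β ≈ 0.9930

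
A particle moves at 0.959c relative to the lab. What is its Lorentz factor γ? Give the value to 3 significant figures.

γ ≈ 3.53

γ = 1/√(1 − β²) = 1/√(1 − 0.959²) = 1/√(0.080319) = 3.53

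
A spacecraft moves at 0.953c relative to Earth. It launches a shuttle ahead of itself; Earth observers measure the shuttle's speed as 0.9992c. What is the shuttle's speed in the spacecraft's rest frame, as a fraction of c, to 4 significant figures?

u' ≈ 0.9673c

Inverse velocity addition: u' = (u − v)/(1 − uv/c²)
= (0.9992 − 0.953)/(1 − 0.9992×0.953) = 0.04620/0.0477624 = 0.9673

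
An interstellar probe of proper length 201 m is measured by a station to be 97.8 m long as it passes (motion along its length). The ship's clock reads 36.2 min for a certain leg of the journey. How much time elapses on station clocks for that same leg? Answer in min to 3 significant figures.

Length contraction ⇒ γ = L₀/L = 201/97.8 = 2.0552
Time dilation: Δt = γτ₀ = 2.0552 × 36.2 min = 74.4 min

Δt ≈ 74.4 min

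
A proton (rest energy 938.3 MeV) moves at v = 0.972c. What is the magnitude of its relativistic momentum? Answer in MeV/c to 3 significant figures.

γ = 1/√(1 − 0.972²) = 4.2557
p = γβm₀c = 4.2557 × 0.972 × 938.3 MeV/c = 3880 MeV/c

p ≈ 3880 MeV/c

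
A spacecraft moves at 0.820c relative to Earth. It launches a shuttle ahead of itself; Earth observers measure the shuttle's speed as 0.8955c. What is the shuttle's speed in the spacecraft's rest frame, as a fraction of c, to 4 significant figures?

u' ≈ 0.2842c

Inverse velocity addition: u' = (u − v)/(1 − uv/c²)
= (0.8955 − 0.820)/(1 − 0.8955×0.820) = 0.07550/0.265690 = 0.2842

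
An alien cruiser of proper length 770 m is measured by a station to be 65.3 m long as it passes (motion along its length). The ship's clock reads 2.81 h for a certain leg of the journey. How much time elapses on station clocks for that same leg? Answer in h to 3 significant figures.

Δt ≈ 33.1 h

Length contraction ⇒ γ = L₀/L = 770/65.3 = 11.792
Time dilation: Δt = γτ₀ = 11.792 × 2.81 h = 33.1 h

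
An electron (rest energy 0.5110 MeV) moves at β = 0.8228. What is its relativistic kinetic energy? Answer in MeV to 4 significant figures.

K ≈ 0.3881 MeV

γ = 1/√(1 − 0.8228²) = 1.75954
K = (γ − 1)m₀c² = (1.75954 − 1) × 0.5110 MeV = 0.759538 × 0.5110 MeV = 0.3881 MeV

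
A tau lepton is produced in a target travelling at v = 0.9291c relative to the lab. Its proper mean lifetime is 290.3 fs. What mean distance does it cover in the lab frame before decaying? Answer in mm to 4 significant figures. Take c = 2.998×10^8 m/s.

d ≈ 0.2186 mm

γ = 1/√(1 − 0.9291²) = 2.70396
Dilated lifetime: Δt = γτ₀ = 2.70396 × 290.3 fs = 784.958 fs
d = vΔt = 0.9291c × 784.958 fs = 2.78544×10^8 m/s × 7.84958×10^-13 s = 0.2186 mm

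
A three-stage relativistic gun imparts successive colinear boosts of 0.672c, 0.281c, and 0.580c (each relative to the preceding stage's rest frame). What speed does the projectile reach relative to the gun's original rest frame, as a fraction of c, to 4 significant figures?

Compose boost 2: (0.281 + 0.672)/(1 + 0.281×0.672) = 0.9530/1.18883 = 0.801627
Compose boost 3: (0.580 + 0.801627)/(1 + 0.580×0.801627) = 1.38163/1.46494 = 0.9431

u ≈ 0.9431c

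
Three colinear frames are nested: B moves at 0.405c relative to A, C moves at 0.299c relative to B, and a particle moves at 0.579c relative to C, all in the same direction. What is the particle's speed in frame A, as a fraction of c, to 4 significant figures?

u ≈ 0.8851c

Compose boost 2: (0.299 + 0.405)/(1 + 0.299×0.405) = 0.7040/1.12109 = 0.627957
Compose boost 3: (0.579 + 0.627957)/(1 + 0.579×0.627957) = 1.20696/1.36359 = 0.8851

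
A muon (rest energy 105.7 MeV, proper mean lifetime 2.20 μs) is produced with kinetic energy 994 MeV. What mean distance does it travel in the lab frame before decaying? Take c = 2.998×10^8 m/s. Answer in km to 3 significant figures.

γ = 1 + K/(m₀c²) = 1 + 994/105.7 = 10.404
β = √(1 − 1/γ²) = 0.99537
Dilated lifetime: γτ₀ = 10.404 × 2.20 μs = 22.889 μs
d = βc·γτ₀ = 0.99537 × (2.998×10^8 m/s) × 2.2889×10^-5 s = 6.83 km

d ≈ 6.83 km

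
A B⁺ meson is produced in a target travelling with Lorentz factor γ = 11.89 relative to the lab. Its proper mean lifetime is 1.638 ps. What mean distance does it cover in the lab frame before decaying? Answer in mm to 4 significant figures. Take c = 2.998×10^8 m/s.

β = √(1 − 1/γ²) = √(1 − 1/11.89²) = 0.996457
Dilated lifetime: Δt = γτ₀ = 11.89 × 1.638 ps = 19.4758 ps
d = vΔt = 0.996457c × 19.4758 ps = 2.98738×10^8 m/s × 1.94758×10^-11 s = 5.818 mm

d ≈ 5.818 mm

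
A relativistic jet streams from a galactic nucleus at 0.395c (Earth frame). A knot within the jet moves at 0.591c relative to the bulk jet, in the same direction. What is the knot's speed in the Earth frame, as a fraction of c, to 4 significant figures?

Relativistic velocity addition: u = (u' + v)/(1 + u'v/c²)
= (0.591 + 0.395)/(1 + 0.591×0.395) = 0.9860/1.23344 = 0.7994

u ≈ 0.7994c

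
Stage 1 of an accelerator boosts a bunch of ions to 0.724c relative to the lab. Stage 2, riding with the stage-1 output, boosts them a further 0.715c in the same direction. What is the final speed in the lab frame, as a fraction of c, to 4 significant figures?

u ≈ 0.9482c

Compose boost 2: (0.715 + 0.724)/(1 + 0.715×0.724) = 1.439/1.51766 = 0.9482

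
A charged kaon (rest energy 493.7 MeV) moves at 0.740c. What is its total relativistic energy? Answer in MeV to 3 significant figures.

γ = 1/√(1 − 0.740²) = 1.4868
E = γm₀c² = 1.4868 × 493.7 MeV = 734 MeV

E ≈ 734 MeV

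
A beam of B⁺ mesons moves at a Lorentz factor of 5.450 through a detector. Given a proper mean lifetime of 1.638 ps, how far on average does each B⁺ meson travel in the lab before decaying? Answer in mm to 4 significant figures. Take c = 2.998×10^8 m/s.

d ≈ 2.631 mm

β = √(1 − 1/γ²) = √(1 − 1/5.450²) = 0.983022
Dilated lifetime: Δt = γτ₀ = 5.450 × 1.638 ps = 8.92710 ps
d = vΔt = 0.983022c × 8.92710 ps = 2.94710×10^8 m/s × 8.92710×10^-12 s = 2.631 mm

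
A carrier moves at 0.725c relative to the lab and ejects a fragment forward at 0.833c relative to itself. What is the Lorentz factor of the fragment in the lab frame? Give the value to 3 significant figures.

γ ≈ 4.21

u_lab = (0.833 + 0.725)/(1 + 0.833×0.725) = 1.558/1.60392 = 0.971367
γ = 1/√(1 − 0.971367²) = 4.21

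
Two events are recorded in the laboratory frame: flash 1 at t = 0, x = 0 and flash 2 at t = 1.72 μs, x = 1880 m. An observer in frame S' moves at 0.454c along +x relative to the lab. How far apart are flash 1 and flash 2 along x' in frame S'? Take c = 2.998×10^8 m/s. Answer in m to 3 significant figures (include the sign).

γ = 1/√(1 − 0.454²) = 1.1223
Δx' = γ(Δx − vΔt) = 1.1223 × (1880 m − 0.454×(2.998×10^8 m/s)×1.72×10^-6 s)
= 1.1223 × (1645.9 m) = 1850 m

Δx' ≈ 1850 m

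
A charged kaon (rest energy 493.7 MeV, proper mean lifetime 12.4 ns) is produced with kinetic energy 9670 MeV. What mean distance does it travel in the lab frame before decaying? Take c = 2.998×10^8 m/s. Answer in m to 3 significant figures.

γ = 1 + K/(m₀c²) = 1 + 9670/493.7 = 20.587
β = √(1 − 1/γ²) = 0.99882
Dilated lifetime: γτ₀ = 20.587 × 12.4 ns = 255.28 ns
d = βc·γτ₀ = 0.99882 × (2.998×10^8 m/s) × 2.5528×10^-7 s = 76.4 m

d ≈ 76.4 m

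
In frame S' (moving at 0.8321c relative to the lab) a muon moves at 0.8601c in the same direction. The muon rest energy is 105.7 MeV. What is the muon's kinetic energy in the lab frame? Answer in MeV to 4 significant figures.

u_lab = (0.8601 + 0.8321)/(1 + 0.8601×0.8321) = 0.9863092
γ = 1/√(1 − 0.9863092²) = 6.06403
K = (γ − 1)m₀c² = (6.06403 − 1) × 105.7 = 5.06403 × 105.7 = 535.3 MeV

K ≈ 535.3 MeV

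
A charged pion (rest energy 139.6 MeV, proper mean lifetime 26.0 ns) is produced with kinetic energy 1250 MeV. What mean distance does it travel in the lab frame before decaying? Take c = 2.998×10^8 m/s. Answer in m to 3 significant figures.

d ≈ 77.2 m

γ = 1 + K/(m₀c²) = 1 + 1250/139.6 = 9.9542
β = √(1 − 1/γ²) = 0.99494
Dilated lifetime: γτ₀ = 9.9542 × 26.0 ns = 258.81 ns
d = βc·γτ₀ = 0.99494 × (2.998×10^8 m/s) × 2.5881×10^-7 s = 77.2 m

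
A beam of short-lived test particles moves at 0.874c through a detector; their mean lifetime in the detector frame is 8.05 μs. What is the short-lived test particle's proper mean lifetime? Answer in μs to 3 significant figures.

τ₀ ≈ 3.91 μs

γ = 1/√(1 − 0.874²) = 2.0579
Proper time: τ₀ = Δt/γ = 8.05/2.0579 = 3.91 μs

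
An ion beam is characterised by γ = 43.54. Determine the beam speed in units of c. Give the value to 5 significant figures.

β ≈ 0.99974

β = √(1 − 1/γ²) = √(1 − 1/43.54²) = √(0.9994725) = 0.99974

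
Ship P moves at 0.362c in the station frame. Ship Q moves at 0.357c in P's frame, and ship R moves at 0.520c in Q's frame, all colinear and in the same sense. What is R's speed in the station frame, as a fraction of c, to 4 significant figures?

u ≈ 0.8690c

Compose boost 2: (0.357 + 0.362)/(1 + 0.357×0.362) = 0.7190/1.12923 = 0.636715
Compose boost 3: (0.520 + 0.636715)/(1 + 0.520×0.636715) = 1.15671/1.33109 = 0.8690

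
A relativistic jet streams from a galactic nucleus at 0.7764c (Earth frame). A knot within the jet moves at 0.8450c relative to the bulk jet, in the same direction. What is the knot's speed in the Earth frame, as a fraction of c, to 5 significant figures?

u ≈ 0.97907c

Relativistic velocity addition: u = (u' + v)/(1 + u'v/c²)
= (0.8450 + 0.7764)/(1 + 0.8450×0.7764) = 1.6214/1.656058 = 0.97907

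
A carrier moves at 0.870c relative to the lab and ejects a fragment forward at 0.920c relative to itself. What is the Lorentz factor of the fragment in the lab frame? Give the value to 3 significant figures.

u_lab = (0.920 + 0.870)/(1 + 0.920×0.870) = 1.790/1.80040 = 0.994224
γ = 1/√(1 − 0.994224²) = 9.32

γ ≈ 9.32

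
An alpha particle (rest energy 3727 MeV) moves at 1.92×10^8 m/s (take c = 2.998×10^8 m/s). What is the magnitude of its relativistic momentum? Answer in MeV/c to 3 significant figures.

p ≈ 3110 MeV/c

β = v/c = 1.92×10^8 / 2.998×10^8 = 0.64043
γ = 1/√(1 − 0.64043²) = 1.3021
p = γβm₀c = 1.3021 × 0.64043 × 3727 MeV/c = 3110 MeV/c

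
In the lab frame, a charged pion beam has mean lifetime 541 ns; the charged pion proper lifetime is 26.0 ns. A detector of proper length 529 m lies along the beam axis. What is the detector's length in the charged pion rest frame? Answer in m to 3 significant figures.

L ≈ 25.4 m

Time dilation ⇒ γ = Δt/τ₀ = 541/26.0 = 20.808
Length contraction: L = L₀/γ = 529/20.808 = 25.4 m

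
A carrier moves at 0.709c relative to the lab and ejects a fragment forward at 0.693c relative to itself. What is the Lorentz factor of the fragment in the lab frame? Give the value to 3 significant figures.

γ ≈ 2.93

u_lab = (0.693 + 0.709)/(1 + 0.693×0.709) = 1.402/1.49134 = 0.940096
γ = 1/√(1 − 0.940096²) = 2.93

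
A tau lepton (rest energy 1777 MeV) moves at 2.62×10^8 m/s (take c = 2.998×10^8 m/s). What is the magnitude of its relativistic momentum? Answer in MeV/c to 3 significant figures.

β = v/c = 2.62×10^8 / 2.998×10^8 = 0.87392
γ = 1/√(1 − 0.87392²) = 2.0573
p = γβm₀c = 2.0573 × 0.87392 × 1777 MeV/c = 3190 MeV/c

p ≈ 3190 MeV/c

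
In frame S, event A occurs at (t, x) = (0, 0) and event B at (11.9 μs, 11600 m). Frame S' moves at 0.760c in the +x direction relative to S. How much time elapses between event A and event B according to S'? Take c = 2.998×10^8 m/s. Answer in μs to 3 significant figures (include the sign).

γ = 1/√(1 − 0.760²) = 1.5386
Δt' = γ(Δt − vΔx/c²) = 1.5386 × (11.9 μs − 0.760×11600 m / (2.998×10^8 m/s))
= 1.5386 × (-17.506 μs) = -26.9 μs

Δt' ≈ -26.9 μs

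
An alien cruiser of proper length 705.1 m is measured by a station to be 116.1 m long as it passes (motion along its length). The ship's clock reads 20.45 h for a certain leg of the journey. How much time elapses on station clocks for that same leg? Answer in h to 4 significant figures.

Length contraction ⇒ γ = L₀/L = 705.1/116.1 = 6.07321
Time dilation: Δt = γτ₀ = 6.07321 × 20.45 h = 124.2 h

Δt ≈ 124.2 h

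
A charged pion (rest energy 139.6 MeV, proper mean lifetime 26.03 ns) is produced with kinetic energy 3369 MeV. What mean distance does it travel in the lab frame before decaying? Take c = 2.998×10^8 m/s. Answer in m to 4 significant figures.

d ≈ 196.0 m

γ = 1 + K/(m₀c²) = 1 + 3369/139.6 = 25.1332
β = √(1 − 1/γ²) = 0.999208
Dilated lifetime: γτ₀ = 25.1332 × 26.03 ns = 654.218 ns
d = βc·γτ₀ = 0.999208 × (2.998×10^8 m/s) × 6.54218×10^-7 s = 196.0 m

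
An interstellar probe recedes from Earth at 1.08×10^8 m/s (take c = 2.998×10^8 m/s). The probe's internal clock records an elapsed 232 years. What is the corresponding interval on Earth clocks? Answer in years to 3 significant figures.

β = v/c = 1.08×10^8 / 2.998×10^8 = 0.36024
γ = 1/√(1 − 0.36024²) = 1.0720
Time dilation: Δt = γτ₀ = 1.0720 × 232 years = 249 years

Δt ≈ 249 years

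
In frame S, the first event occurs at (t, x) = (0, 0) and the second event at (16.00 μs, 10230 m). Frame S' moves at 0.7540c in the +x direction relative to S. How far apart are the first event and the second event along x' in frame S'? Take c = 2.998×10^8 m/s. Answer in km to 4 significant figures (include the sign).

γ = 1/√(1 − 0.7540²) = 1.52236
Δx' = γ(Δx − vΔt) = 1.52236 × (10230 m − 0.7540×(2.998×10^8 m/s)×16.00×10^-6 s)
= 1.52236 × (6613.21 m) = 10.07 km

Δx' ≈ 10.07 km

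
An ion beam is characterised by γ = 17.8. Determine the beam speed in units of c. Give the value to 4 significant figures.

β ≈ 0.9984

β = √(1 − 1/γ²) = √(1 − 1/17.8²) = √(0.996844) = 0.9984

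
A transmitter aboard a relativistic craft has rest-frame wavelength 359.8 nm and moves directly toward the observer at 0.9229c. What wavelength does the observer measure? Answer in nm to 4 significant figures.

λ_obs ≈ 72.05 nm

Relativistic Doppler: λ_obs = λ_src √((1−β)/(1+β))
= 359.8 × √(0.0771000/1.92290) = 359.8 × 0.200239 = 72.05 nm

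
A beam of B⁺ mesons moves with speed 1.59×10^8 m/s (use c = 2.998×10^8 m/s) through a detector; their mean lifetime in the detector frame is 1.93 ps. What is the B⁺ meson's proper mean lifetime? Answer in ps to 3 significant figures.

τ₀ ≈ 1.64 ps

β = v/c = 1.59×10^8 / 2.998×10^8 = 0.53035
γ = 1/√(1 − 0.53035²) = 1.1796
Proper time: τ₀ = Δt/γ = 1.93/1.1796 = 1.64 ps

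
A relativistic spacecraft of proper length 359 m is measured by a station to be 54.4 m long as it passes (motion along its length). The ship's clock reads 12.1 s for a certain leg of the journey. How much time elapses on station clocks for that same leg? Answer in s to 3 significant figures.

Length contraction ⇒ γ = L₀/L = 359/54.4 = 6.5993
Time dilation: Δt = γτ₀ = 6.5993 × 12.1 s = 79.9 s

Δt ≈ 79.9 s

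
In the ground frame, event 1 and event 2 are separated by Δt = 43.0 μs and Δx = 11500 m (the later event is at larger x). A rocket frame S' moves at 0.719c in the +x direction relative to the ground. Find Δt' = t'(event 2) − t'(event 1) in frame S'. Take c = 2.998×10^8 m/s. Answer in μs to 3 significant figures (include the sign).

Δt' ≈ 22.2 μs

γ = 1/√(1 − 0.719²) = 1.4388
Δt' = γ(Δt − vΔx/c²) = 1.4388 × (43.0 μs − 0.719×11500 m / (2.998×10^8 m/s))
= 1.4388 × (15.420 μs) = 22.2 μs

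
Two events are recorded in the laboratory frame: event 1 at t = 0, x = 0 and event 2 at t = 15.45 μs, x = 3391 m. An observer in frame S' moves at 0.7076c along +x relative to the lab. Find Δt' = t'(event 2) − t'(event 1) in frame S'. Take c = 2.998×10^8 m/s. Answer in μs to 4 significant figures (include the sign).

γ = 1/√(1 − 0.7076²) = 1.41520
Δt' = γ(Δt − vΔx/c²) = 1.41520 × (15.45 μs − 0.7076×3391 m / (2.998×10^8 m/s))
= 1.41520 × (7.44643 μs) = 10.54 μs

Δt' ≈ 10.54 μs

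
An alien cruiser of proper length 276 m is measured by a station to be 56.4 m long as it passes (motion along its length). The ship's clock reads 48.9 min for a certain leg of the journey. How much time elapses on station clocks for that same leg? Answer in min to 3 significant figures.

Δt ≈ 239 min

Length contraction ⇒ γ = L₀/L = 276/56.4 = 4.8936
Time dilation: Δt = γτ₀ = 4.8936 × 48.9 min = 239 min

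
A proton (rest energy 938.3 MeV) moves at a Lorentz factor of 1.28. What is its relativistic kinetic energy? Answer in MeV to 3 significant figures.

γ = 1.28 (given)
K = (γ − 1)m₀c² = (1.28 − 1) × 938.3 MeV = 0.28000 × 938.3 MeV = 263 MeV

K ≈ 263 MeV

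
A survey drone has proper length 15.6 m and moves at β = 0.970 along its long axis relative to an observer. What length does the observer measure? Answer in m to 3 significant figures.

L ≈ 3.79 m

γ = 1/√(1 − 0.970²) = 4.1135
Length contraction: L = L₀/γ = 15.6/4.1135 = 3.79 m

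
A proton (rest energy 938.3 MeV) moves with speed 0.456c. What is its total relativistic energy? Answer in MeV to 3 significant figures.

E ≈ 1050 MeV

γ = 1/√(1 − 0.456²) = 1.1236
E = γm₀c² = 1.1236 × 938.3 MeV = 1050 MeV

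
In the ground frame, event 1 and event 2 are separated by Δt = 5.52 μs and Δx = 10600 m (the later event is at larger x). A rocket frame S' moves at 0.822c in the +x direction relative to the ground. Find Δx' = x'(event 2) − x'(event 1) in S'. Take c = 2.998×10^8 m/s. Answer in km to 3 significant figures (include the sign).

γ = 1/√(1 − 0.822²) = 1.7560
Δx' = γ(Δx − vΔt) = 1.7560 × (10600 m − 0.822×(2.998×10^8 m/s)×5.52×10^-6 s)
= 1.7560 × (9239.7 m) = 16.2 km

Δx' ≈ 16.2 km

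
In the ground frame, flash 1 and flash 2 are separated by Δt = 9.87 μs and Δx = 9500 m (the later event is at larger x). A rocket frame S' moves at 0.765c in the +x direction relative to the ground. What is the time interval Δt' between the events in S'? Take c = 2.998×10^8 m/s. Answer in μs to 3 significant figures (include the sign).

Δt' ≈ -22.3 μs

γ = 1/√(1 − 0.765²) = 1.5527
Δt' = γ(Δt − vΔx/c²) = 1.5527 × (9.87 μs − 0.765×9500 m / (2.998×10^8 m/s))
= 1.5527 × (-14.371 μs) = -22.3 μs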